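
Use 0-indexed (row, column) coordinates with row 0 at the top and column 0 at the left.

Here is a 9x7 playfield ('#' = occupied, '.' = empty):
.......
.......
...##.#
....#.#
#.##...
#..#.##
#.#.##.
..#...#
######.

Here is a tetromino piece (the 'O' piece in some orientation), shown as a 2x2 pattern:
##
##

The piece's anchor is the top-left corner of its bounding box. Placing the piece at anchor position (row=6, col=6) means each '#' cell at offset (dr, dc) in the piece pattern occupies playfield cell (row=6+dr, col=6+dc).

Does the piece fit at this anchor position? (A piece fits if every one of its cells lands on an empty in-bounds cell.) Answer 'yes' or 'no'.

Check each piece cell at anchor (6, 6):
  offset (0,0) -> (6,6): empty -> OK
  offset (0,1) -> (6,7): out of bounds -> FAIL
  offset (1,0) -> (7,6): occupied ('#') -> FAIL
  offset (1,1) -> (7,7): out of bounds -> FAIL
All cells valid: no

Answer: no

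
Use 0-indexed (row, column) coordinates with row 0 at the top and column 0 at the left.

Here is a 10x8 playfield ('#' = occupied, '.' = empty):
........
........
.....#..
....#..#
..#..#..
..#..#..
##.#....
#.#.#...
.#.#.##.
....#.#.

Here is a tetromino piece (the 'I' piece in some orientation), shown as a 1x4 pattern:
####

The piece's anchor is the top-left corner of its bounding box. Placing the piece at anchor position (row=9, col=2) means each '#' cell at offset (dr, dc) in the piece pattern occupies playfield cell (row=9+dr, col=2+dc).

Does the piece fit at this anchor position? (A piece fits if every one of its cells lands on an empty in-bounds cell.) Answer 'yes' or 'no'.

Check each piece cell at anchor (9, 2):
  offset (0,0) -> (9,2): empty -> OK
  offset (0,1) -> (9,3): empty -> OK
  offset (0,2) -> (9,4): occupied ('#') -> FAIL
  offset (0,3) -> (9,5): empty -> OK
All cells valid: no

Answer: no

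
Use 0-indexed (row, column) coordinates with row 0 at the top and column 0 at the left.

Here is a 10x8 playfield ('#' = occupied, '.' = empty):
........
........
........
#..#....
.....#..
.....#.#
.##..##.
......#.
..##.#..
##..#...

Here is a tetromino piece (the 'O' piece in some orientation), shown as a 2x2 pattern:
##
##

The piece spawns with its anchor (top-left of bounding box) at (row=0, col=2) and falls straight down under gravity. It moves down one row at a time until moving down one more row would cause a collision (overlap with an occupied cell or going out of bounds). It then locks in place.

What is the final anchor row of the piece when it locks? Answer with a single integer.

Spawn at (row=0, col=2). Try each row:
  row 0: fits
  row 1: fits
  row 2: blocked -> lock at row 1

Answer: 1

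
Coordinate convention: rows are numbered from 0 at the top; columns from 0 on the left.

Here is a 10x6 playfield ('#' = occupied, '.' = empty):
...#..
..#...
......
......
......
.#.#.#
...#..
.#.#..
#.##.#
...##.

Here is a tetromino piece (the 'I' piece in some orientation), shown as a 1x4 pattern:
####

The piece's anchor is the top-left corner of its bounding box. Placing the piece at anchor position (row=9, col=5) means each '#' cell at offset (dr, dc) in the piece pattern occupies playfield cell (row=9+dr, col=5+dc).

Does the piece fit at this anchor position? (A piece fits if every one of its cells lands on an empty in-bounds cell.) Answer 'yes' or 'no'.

Answer: no

Derivation:
Check each piece cell at anchor (9, 5):
  offset (0,0) -> (9,5): empty -> OK
  offset (0,1) -> (9,6): out of bounds -> FAIL
  offset (0,2) -> (9,7): out of bounds -> FAIL
  offset (0,3) -> (9,8): out of bounds -> FAIL
All cells valid: no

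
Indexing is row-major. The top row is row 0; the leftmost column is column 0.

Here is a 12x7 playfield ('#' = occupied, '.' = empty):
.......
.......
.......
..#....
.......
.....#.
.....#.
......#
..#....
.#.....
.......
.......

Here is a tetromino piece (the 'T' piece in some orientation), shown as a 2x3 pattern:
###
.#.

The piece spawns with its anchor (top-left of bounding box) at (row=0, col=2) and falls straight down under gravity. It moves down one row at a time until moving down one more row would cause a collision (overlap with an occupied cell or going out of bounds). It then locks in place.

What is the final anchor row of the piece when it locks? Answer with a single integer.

Spawn at (row=0, col=2). Try each row:
  row 0: fits
  row 1: fits
  row 2: fits
  row 3: blocked -> lock at row 2

Answer: 2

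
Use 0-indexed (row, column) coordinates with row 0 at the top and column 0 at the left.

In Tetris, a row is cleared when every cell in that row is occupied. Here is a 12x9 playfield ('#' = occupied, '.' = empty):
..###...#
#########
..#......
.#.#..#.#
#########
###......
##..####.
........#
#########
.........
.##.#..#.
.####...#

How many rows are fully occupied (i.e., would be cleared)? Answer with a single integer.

Check each row:
  row 0: 5 empty cells -> not full
  row 1: 0 empty cells -> FULL (clear)
  row 2: 8 empty cells -> not full
  row 3: 5 empty cells -> not full
  row 4: 0 empty cells -> FULL (clear)
  row 5: 6 empty cells -> not full
  row 6: 3 empty cells -> not full
  row 7: 8 empty cells -> not full
  row 8: 0 empty cells -> FULL (clear)
  row 9: 9 empty cells -> not full
  row 10: 5 empty cells -> not full
  row 11: 4 empty cells -> not full
Total rows cleared: 3

Answer: 3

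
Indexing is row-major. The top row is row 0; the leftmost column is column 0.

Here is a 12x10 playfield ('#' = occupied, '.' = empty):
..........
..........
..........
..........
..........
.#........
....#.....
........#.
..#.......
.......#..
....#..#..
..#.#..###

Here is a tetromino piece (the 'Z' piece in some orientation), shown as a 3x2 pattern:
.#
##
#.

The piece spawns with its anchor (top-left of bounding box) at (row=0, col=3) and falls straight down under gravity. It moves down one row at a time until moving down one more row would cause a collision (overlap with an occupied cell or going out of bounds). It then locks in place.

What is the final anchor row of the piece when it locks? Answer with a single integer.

Answer: 4

Derivation:
Spawn at (row=0, col=3). Try each row:
  row 0: fits
  row 1: fits
  row 2: fits
  row 3: fits
  row 4: fits
  row 5: blocked -> lock at row 4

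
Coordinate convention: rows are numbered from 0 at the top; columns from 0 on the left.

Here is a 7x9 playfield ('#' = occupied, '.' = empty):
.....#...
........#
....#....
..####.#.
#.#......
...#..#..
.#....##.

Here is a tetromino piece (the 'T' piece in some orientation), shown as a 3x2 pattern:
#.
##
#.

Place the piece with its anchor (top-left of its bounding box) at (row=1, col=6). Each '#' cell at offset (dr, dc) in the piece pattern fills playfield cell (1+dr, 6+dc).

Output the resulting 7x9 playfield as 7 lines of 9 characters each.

Fill (1+0,6+0) = (1,6)
Fill (1+1,6+0) = (2,6)
Fill (1+1,6+1) = (2,7)
Fill (1+2,6+0) = (3,6)

Answer: .....#...
......#.#
....#.##.
..######.
#.#......
...#..#..
.#....##.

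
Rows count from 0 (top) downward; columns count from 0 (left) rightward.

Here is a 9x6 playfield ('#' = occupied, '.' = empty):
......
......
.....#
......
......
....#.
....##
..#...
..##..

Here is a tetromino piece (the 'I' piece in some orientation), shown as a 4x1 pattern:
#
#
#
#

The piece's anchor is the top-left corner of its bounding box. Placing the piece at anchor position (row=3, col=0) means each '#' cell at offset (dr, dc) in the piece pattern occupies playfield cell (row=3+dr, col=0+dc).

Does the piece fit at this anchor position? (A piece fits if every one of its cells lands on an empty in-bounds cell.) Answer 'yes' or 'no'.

Answer: yes

Derivation:
Check each piece cell at anchor (3, 0):
  offset (0,0) -> (3,0): empty -> OK
  offset (1,0) -> (4,0): empty -> OK
  offset (2,0) -> (5,0): empty -> OK
  offset (3,0) -> (6,0): empty -> OK
All cells valid: yes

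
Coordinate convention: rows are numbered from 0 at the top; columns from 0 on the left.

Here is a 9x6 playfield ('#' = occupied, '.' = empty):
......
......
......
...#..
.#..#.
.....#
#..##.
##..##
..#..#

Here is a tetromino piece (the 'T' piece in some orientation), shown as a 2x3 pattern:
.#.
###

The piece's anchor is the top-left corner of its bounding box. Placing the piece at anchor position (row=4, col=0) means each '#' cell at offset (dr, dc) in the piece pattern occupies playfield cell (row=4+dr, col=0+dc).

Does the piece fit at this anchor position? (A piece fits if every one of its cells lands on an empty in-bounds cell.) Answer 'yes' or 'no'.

Check each piece cell at anchor (4, 0):
  offset (0,1) -> (4,1): occupied ('#') -> FAIL
  offset (1,0) -> (5,0): empty -> OK
  offset (1,1) -> (5,1): empty -> OK
  offset (1,2) -> (5,2): empty -> OK
All cells valid: no

Answer: no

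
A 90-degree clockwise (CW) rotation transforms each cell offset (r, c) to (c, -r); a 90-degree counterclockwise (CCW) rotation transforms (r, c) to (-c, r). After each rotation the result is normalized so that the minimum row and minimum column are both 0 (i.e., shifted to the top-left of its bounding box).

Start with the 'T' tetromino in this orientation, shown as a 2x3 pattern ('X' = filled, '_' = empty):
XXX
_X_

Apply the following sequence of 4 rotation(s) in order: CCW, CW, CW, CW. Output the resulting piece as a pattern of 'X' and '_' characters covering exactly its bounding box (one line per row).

Answer: _X_
XXX

Derivation:
Start:
XXX
_X_
After rotation 1 (CCW):
X_
XX
X_
After rotation 2 (CW):
XXX
_X_
After rotation 3 (CW):
_X
XX
_X
After rotation 4 (CW):
_X_
XXX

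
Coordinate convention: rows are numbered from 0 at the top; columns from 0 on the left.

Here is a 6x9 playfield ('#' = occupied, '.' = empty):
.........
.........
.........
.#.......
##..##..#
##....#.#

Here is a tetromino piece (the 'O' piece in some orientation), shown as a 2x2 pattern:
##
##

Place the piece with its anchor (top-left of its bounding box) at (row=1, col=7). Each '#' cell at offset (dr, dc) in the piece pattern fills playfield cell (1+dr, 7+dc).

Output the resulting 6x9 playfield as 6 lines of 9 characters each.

Answer: .........
.......##
.......##
.#.......
##..##..#
##....#.#

Derivation:
Fill (1+0,7+0) = (1,7)
Fill (1+0,7+1) = (1,8)
Fill (1+1,7+0) = (2,7)
Fill (1+1,7+1) = (2,8)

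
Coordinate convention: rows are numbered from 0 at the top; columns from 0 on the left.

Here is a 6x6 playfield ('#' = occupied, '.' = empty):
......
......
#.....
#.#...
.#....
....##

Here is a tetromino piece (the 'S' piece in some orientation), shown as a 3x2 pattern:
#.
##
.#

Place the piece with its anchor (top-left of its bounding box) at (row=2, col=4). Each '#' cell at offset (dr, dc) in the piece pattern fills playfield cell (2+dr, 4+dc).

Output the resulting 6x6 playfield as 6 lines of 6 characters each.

Fill (2+0,4+0) = (2,4)
Fill (2+1,4+0) = (3,4)
Fill (2+1,4+1) = (3,5)
Fill (2+2,4+1) = (4,5)

Answer: ......
......
#...#.
#.#.##
.#...#
....##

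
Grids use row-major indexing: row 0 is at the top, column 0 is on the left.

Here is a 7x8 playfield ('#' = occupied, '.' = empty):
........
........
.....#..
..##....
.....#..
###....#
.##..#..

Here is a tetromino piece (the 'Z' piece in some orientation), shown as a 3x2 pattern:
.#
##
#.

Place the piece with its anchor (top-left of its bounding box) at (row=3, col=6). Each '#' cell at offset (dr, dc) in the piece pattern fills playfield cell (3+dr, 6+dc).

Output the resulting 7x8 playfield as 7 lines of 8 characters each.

Fill (3+0,6+1) = (3,7)
Fill (3+1,6+0) = (4,6)
Fill (3+1,6+1) = (4,7)
Fill (3+2,6+0) = (5,6)

Answer: ........
........
.....#..
..##...#
.....###
###...##
.##..#..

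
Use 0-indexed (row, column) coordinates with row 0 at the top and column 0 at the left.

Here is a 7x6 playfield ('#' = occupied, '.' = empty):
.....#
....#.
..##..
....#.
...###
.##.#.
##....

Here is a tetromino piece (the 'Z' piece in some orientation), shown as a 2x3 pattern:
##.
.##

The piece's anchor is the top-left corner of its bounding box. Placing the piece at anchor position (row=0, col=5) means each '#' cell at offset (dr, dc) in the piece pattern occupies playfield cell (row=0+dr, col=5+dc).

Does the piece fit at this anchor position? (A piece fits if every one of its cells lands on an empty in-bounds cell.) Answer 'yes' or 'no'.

Check each piece cell at anchor (0, 5):
  offset (0,0) -> (0,5): occupied ('#') -> FAIL
  offset (0,1) -> (0,6): out of bounds -> FAIL
  offset (1,1) -> (1,6): out of bounds -> FAIL
  offset (1,2) -> (1,7): out of bounds -> FAIL
All cells valid: no

Answer: no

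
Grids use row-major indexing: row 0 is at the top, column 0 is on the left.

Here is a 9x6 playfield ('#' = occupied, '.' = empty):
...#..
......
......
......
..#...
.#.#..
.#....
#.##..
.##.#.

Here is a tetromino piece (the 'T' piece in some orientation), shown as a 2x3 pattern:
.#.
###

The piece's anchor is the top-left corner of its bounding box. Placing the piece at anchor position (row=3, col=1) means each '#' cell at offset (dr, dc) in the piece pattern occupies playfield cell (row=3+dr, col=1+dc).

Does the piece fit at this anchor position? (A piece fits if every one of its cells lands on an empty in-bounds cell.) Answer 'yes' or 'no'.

Answer: no

Derivation:
Check each piece cell at anchor (3, 1):
  offset (0,1) -> (3,2): empty -> OK
  offset (1,0) -> (4,1): empty -> OK
  offset (1,1) -> (4,2): occupied ('#') -> FAIL
  offset (1,2) -> (4,3): empty -> OK
All cells valid: no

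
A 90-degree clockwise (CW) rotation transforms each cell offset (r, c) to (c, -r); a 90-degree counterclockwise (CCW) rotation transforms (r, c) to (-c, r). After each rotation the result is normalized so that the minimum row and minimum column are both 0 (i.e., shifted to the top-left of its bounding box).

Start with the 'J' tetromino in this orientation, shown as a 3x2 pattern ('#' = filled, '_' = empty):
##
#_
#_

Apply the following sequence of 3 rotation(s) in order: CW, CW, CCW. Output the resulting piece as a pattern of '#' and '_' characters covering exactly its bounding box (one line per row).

Answer: ###
__#

Derivation:
Start:
##
#_
#_
After rotation 1 (CW):
###
__#
After rotation 2 (CW):
_#
_#
##
After rotation 3 (CCW):
###
__#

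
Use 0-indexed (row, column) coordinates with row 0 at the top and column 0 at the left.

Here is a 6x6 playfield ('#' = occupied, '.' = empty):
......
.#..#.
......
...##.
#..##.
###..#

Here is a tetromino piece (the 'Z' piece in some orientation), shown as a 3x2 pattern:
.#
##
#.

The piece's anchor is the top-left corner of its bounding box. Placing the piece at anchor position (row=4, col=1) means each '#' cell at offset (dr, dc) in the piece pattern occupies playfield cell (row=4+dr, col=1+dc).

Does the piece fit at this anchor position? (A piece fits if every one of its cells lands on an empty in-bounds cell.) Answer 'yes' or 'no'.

Check each piece cell at anchor (4, 1):
  offset (0,1) -> (4,2): empty -> OK
  offset (1,0) -> (5,1): occupied ('#') -> FAIL
  offset (1,1) -> (5,2): occupied ('#') -> FAIL
  offset (2,0) -> (6,1): out of bounds -> FAIL
All cells valid: no

Answer: no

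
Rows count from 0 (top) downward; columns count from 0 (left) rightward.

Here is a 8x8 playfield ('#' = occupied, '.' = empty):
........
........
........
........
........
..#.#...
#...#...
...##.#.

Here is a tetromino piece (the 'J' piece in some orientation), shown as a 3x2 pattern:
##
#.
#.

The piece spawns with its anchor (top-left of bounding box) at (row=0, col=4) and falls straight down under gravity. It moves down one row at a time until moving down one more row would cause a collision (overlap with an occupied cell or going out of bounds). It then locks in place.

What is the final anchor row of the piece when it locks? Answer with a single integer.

Answer: 2

Derivation:
Spawn at (row=0, col=4). Try each row:
  row 0: fits
  row 1: fits
  row 2: fits
  row 3: blocked -> lock at row 2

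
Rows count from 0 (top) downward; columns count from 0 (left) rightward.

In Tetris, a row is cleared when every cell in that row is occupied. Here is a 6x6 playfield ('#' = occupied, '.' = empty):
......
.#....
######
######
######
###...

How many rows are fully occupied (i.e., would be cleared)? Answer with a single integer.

Answer: 3

Derivation:
Check each row:
  row 0: 6 empty cells -> not full
  row 1: 5 empty cells -> not full
  row 2: 0 empty cells -> FULL (clear)
  row 3: 0 empty cells -> FULL (clear)
  row 4: 0 empty cells -> FULL (clear)
  row 5: 3 empty cells -> not full
Total rows cleared: 3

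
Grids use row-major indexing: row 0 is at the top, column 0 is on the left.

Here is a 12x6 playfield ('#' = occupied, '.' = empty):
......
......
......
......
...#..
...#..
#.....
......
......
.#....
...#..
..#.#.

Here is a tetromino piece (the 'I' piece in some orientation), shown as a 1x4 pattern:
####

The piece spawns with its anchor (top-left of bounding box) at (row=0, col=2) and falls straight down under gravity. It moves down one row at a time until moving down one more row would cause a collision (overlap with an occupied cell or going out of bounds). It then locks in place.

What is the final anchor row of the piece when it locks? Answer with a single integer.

Answer: 3

Derivation:
Spawn at (row=0, col=2). Try each row:
  row 0: fits
  row 1: fits
  row 2: fits
  row 3: fits
  row 4: blocked -> lock at row 3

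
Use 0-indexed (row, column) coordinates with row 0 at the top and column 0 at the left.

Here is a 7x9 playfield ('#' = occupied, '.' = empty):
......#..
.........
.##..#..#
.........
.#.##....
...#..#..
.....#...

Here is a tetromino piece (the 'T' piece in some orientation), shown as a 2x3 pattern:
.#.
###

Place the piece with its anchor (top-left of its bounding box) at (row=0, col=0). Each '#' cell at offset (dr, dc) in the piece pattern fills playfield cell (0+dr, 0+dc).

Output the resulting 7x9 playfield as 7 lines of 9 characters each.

Fill (0+0,0+1) = (0,1)
Fill (0+1,0+0) = (1,0)
Fill (0+1,0+1) = (1,1)
Fill (0+1,0+2) = (1,2)

Answer: .#....#..
###......
.##..#..#
.........
.#.##....
...#..#..
.....#...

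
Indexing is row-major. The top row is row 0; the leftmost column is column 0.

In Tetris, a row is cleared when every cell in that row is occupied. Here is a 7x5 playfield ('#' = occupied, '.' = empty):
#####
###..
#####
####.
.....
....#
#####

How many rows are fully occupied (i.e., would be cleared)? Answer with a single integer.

Answer: 3

Derivation:
Check each row:
  row 0: 0 empty cells -> FULL (clear)
  row 1: 2 empty cells -> not full
  row 2: 0 empty cells -> FULL (clear)
  row 3: 1 empty cell -> not full
  row 4: 5 empty cells -> not full
  row 5: 4 empty cells -> not full
  row 6: 0 empty cells -> FULL (clear)
Total rows cleared: 3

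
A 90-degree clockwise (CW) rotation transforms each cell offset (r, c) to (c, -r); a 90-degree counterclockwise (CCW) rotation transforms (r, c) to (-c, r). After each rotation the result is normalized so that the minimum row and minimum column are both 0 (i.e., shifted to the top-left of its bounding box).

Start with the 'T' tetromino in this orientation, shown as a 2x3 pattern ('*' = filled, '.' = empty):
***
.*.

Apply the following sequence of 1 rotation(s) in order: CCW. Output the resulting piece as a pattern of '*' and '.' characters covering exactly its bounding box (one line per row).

Answer: *.
**
*.

Derivation:
Start:
***
.*.
After rotation 1 (CCW):
*.
**
*.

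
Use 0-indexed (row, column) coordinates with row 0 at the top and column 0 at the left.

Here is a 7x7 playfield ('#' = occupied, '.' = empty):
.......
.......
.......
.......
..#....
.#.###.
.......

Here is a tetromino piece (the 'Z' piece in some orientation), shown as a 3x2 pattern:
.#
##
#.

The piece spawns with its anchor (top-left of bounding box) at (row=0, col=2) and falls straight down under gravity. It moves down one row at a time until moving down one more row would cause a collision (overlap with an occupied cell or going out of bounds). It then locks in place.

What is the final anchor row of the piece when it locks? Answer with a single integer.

Spawn at (row=0, col=2). Try each row:
  row 0: fits
  row 1: fits
  row 2: blocked -> lock at row 1

Answer: 1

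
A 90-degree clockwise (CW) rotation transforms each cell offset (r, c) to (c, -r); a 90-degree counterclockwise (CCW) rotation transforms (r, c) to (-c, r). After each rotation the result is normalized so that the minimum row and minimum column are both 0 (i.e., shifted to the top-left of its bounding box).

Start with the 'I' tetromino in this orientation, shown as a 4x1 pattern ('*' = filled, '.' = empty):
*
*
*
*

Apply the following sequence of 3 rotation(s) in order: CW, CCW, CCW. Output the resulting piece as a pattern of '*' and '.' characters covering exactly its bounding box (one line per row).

Start:
*
*
*
*
After rotation 1 (CW):
****
After rotation 2 (CCW):
*
*
*
*
After rotation 3 (CCW):
****

Answer: ****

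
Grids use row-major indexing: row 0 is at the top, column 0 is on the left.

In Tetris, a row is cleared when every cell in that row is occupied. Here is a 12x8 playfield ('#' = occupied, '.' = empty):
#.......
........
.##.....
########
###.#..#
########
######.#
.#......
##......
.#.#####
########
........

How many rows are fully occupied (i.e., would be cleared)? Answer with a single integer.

Check each row:
  row 0: 7 empty cells -> not full
  row 1: 8 empty cells -> not full
  row 2: 6 empty cells -> not full
  row 3: 0 empty cells -> FULL (clear)
  row 4: 3 empty cells -> not full
  row 5: 0 empty cells -> FULL (clear)
  row 6: 1 empty cell -> not full
  row 7: 7 empty cells -> not full
  row 8: 6 empty cells -> not full
  row 9: 2 empty cells -> not full
  row 10: 0 empty cells -> FULL (clear)
  row 11: 8 empty cells -> not full
Total rows cleared: 3

Answer: 3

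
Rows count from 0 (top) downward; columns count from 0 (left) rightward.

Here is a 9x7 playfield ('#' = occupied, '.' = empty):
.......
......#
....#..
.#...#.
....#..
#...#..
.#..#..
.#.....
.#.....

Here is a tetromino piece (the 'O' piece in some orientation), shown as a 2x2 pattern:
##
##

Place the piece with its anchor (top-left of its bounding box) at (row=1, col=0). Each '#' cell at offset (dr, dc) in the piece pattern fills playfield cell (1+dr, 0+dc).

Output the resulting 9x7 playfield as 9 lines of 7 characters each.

Fill (1+0,0+0) = (1,0)
Fill (1+0,0+1) = (1,1)
Fill (1+1,0+0) = (2,0)
Fill (1+1,0+1) = (2,1)

Answer: .......
##....#
##..#..
.#...#.
....#..
#...#..
.#..#..
.#.....
.#.....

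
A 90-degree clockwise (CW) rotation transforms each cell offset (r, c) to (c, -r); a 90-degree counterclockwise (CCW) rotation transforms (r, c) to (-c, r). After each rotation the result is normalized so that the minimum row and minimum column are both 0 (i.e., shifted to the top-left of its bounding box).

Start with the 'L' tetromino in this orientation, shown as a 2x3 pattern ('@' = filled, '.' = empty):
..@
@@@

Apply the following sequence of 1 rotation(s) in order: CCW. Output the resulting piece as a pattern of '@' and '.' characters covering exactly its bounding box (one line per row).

Start:
..@
@@@
After rotation 1 (CCW):
@@
.@
.@

Answer: @@
.@
.@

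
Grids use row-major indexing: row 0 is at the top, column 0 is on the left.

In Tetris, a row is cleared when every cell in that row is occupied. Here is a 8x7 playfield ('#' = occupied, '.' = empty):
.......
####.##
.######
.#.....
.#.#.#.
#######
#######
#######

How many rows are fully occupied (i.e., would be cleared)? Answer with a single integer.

Answer: 3

Derivation:
Check each row:
  row 0: 7 empty cells -> not full
  row 1: 1 empty cell -> not full
  row 2: 1 empty cell -> not full
  row 3: 6 empty cells -> not full
  row 4: 4 empty cells -> not full
  row 5: 0 empty cells -> FULL (clear)
  row 6: 0 empty cells -> FULL (clear)
  row 7: 0 empty cells -> FULL (clear)
Total rows cleared: 3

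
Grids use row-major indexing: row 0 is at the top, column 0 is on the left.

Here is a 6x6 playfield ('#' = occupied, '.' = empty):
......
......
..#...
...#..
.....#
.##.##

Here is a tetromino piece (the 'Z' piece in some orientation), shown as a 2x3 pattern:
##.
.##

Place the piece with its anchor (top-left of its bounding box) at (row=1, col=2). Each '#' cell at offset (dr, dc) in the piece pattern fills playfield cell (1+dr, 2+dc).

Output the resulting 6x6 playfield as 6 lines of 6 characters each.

Fill (1+0,2+0) = (1,2)
Fill (1+0,2+1) = (1,3)
Fill (1+1,2+1) = (2,3)
Fill (1+1,2+2) = (2,4)

Answer: ......
..##..
..###.
...#..
.....#
.##.##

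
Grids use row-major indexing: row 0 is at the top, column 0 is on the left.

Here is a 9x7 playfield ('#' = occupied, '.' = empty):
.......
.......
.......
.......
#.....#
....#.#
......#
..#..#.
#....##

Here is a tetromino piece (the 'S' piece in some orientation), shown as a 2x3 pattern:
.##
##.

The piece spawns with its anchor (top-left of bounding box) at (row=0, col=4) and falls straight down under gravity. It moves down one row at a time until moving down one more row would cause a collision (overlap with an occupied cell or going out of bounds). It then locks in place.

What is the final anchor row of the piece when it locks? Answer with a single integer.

Answer: 3

Derivation:
Spawn at (row=0, col=4). Try each row:
  row 0: fits
  row 1: fits
  row 2: fits
  row 3: fits
  row 4: blocked -> lock at row 3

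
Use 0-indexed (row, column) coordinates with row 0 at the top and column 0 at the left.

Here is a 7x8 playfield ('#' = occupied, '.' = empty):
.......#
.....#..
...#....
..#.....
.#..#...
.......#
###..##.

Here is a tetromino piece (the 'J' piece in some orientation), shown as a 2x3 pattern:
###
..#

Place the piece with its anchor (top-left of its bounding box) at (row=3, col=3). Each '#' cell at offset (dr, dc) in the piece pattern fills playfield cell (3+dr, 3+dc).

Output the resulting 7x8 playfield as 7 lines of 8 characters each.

Fill (3+0,3+0) = (3,3)
Fill (3+0,3+1) = (3,4)
Fill (3+0,3+2) = (3,5)
Fill (3+1,3+2) = (4,5)

Answer: .......#
.....#..
...#....
..####..
.#..##..
.......#
###..##.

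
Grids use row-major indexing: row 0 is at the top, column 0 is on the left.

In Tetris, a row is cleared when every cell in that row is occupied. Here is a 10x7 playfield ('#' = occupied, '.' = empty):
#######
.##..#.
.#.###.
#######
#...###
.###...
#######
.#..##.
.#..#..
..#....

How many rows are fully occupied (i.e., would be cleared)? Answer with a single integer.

Answer: 3

Derivation:
Check each row:
  row 0: 0 empty cells -> FULL (clear)
  row 1: 4 empty cells -> not full
  row 2: 3 empty cells -> not full
  row 3: 0 empty cells -> FULL (clear)
  row 4: 3 empty cells -> not full
  row 5: 4 empty cells -> not full
  row 6: 0 empty cells -> FULL (clear)
  row 7: 4 empty cells -> not full
  row 8: 5 empty cells -> not full
  row 9: 6 empty cells -> not full
Total rows cleared: 3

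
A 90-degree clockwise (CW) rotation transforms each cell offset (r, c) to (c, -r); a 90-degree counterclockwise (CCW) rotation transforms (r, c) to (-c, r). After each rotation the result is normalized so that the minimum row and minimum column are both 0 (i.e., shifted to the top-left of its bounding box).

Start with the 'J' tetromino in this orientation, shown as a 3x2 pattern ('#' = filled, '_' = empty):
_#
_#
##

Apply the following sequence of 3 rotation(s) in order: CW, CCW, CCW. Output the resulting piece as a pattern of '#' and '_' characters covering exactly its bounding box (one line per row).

Start:
_#
_#
##
After rotation 1 (CW):
#__
###
After rotation 2 (CCW):
_#
_#
##
After rotation 3 (CCW):
###
__#

Answer: ###
__#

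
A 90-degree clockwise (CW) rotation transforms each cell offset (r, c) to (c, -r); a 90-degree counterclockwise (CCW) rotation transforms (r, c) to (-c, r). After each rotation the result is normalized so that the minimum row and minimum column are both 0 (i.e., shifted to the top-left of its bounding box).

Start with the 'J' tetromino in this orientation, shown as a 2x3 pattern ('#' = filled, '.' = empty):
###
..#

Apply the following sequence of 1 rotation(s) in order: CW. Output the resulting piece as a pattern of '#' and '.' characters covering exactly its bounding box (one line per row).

Answer: .#
.#
##

Derivation:
Start:
###
..#
After rotation 1 (CW):
.#
.#
##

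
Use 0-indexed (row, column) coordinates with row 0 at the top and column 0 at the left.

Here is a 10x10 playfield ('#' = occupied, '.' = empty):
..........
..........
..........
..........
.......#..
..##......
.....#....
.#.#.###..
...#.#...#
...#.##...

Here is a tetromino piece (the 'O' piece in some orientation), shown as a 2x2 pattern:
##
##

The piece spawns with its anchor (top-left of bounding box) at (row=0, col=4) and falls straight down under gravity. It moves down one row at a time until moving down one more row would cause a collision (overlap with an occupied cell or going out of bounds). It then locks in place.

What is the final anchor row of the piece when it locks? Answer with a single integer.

Spawn at (row=0, col=4). Try each row:
  row 0: fits
  row 1: fits
  row 2: fits
  row 3: fits
  row 4: fits
  row 5: blocked -> lock at row 4

Answer: 4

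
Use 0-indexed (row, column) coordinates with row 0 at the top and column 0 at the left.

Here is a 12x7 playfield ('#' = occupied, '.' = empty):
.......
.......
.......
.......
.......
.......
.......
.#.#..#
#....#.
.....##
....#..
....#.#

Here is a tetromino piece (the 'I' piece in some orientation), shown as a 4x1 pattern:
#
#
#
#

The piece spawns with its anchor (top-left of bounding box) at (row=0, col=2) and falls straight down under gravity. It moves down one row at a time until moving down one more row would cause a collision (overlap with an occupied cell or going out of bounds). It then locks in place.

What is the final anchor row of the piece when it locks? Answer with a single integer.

Answer: 8

Derivation:
Spawn at (row=0, col=2). Try each row:
  row 0: fits
  row 1: fits
  row 2: fits
  row 3: fits
  row 4: fits
  row 5: fits
  row 6: fits
  row 7: fits
  row 8: fits
  row 9: blocked -> lock at row 8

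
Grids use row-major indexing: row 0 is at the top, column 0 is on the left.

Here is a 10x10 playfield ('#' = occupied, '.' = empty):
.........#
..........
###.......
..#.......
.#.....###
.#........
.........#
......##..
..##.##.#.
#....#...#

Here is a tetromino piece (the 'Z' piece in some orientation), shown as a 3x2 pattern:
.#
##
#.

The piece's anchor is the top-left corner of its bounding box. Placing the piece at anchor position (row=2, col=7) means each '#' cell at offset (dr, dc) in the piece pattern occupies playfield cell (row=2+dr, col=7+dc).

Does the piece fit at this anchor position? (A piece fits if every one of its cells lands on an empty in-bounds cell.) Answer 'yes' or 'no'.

Check each piece cell at anchor (2, 7):
  offset (0,1) -> (2,8): empty -> OK
  offset (1,0) -> (3,7): empty -> OK
  offset (1,1) -> (3,8): empty -> OK
  offset (2,0) -> (4,7): occupied ('#') -> FAIL
All cells valid: no

Answer: no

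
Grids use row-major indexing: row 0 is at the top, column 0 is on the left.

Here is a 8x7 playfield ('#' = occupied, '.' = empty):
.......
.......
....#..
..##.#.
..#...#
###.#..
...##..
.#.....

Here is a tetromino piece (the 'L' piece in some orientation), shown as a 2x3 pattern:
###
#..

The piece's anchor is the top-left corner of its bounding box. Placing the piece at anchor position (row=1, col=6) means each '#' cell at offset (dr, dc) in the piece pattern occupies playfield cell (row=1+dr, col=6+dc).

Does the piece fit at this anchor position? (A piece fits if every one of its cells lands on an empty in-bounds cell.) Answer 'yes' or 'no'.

Answer: no

Derivation:
Check each piece cell at anchor (1, 6):
  offset (0,0) -> (1,6): empty -> OK
  offset (0,1) -> (1,7): out of bounds -> FAIL
  offset (0,2) -> (1,8): out of bounds -> FAIL
  offset (1,0) -> (2,6): empty -> OK
All cells valid: no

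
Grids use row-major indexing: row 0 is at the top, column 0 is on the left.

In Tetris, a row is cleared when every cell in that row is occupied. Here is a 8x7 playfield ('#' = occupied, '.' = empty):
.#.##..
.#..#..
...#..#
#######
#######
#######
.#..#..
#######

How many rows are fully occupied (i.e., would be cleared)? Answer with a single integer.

Answer: 4

Derivation:
Check each row:
  row 0: 4 empty cells -> not full
  row 1: 5 empty cells -> not full
  row 2: 5 empty cells -> not full
  row 3: 0 empty cells -> FULL (clear)
  row 4: 0 empty cells -> FULL (clear)
  row 5: 0 empty cells -> FULL (clear)
  row 6: 5 empty cells -> not full
  row 7: 0 empty cells -> FULL (clear)
Total rows cleared: 4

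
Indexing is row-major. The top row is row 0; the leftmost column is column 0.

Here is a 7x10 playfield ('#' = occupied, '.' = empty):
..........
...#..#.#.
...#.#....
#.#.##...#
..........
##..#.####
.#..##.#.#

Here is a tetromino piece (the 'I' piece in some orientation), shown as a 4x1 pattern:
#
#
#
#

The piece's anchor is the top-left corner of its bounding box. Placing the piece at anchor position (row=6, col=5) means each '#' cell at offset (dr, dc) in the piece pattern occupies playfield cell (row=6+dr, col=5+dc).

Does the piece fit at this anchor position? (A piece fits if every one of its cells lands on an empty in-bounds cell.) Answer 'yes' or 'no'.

Check each piece cell at anchor (6, 5):
  offset (0,0) -> (6,5): occupied ('#') -> FAIL
  offset (1,0) -> (7,5): out of bounds -> FAIL
  offset (2,0) -> (8,5): out of bounds -> FAIL
  offset (3,0) -> (9,5): out of bounds -> FAIL
All cells valid: no

Answer: no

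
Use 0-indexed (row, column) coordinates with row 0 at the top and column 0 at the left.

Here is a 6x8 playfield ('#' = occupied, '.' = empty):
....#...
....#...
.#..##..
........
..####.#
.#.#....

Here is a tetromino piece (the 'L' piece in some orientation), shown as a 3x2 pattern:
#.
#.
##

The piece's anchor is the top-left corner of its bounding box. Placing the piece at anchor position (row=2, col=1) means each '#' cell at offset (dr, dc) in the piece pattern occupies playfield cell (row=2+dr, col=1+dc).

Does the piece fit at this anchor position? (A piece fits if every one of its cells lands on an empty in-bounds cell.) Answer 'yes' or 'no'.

Check each piece cell at anchor (2, 1):
  offset (0,0) -> (2,1): occupied ('#') -> FAIL
  offset (1,0) -> (3,1): empty -> OK
  offset (2,0) -> (4,1): empty -> OK
  offset (2,1) -> (4,2): occupied ('#') -> FAIL
All cells valid: no

Answer: no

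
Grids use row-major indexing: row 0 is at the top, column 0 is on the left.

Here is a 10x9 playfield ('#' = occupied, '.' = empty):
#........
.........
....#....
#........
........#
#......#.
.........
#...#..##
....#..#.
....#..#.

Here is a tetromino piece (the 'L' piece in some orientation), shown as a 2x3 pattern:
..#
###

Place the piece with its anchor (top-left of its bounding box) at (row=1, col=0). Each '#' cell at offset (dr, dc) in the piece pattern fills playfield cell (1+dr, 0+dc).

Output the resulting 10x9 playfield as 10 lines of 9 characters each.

Answer: #........
..#......
###.#....
#........
........#
#......#.
.........
#...#..##
....#..#.
....#..#.

Derivation:
Fill (1+0,0+2) = (1,2)
Fill (1+1,0+0) = (2,0)
Fill (1+1,0+1) = (2,1)
Fill (1+1,0+2) = (2,2)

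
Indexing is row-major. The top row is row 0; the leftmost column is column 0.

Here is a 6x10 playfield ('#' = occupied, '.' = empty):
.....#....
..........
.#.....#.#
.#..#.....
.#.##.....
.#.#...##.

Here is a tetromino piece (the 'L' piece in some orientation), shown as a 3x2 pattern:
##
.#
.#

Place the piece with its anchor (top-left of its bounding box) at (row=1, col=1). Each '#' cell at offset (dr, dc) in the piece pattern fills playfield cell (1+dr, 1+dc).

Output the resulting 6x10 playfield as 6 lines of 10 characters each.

Fill (1+0,1+0) = (1,1)
Fill (1+0,1+1) = (1,2)
Fill (1+1,1+1) = (2,2)
Fill (1+2,1+1) = (3,2)

Answer: .....#....
.##.......
.##....#.#
.##.#.....
.#.##.....
.#.#...##.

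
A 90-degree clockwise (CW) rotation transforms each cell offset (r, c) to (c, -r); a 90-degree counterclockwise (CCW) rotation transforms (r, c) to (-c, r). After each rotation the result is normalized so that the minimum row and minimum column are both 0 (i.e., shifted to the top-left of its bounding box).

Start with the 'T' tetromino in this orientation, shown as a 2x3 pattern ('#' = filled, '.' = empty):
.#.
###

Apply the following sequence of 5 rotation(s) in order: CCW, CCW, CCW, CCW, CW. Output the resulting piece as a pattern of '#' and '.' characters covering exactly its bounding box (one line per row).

Answer: #.
##
#.

Derivation:
Start:
.#.
###
After rotation 1 (CCW):
.#
##
.#
After rotation 2 (CCW):
###
.#.
After rotation 3 (CCW):
#.
##
#.
After rotation 4 (CCW):
.#.
###
After rotation 5 (CW):
#.
##
#.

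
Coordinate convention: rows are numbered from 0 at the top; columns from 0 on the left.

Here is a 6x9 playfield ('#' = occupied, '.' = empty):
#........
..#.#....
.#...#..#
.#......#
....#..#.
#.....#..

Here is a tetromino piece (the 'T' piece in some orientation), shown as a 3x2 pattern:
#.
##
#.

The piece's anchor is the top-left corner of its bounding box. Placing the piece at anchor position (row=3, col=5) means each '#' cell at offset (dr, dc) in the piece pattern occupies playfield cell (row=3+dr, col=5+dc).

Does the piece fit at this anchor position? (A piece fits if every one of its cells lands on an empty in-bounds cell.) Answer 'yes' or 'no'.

Answer: yes

Derivation:
Check each piece cell at anchor (3, 5):
  offset (0,0) -> (3,5): empty -> OK
  offset (1,0) -> (4,5): empty -> OK
  offset (1,1) -> (4,6): empty -> OK
  offset (2,0) -> (5,5): empty -> OK
All cells valid: yes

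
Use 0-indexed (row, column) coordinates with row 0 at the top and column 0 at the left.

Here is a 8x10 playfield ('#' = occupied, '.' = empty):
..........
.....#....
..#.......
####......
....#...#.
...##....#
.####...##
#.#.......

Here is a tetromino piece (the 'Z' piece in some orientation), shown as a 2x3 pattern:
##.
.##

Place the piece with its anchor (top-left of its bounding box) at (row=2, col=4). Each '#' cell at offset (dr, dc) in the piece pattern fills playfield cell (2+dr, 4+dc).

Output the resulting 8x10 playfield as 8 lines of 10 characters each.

Answer: ..........
.....#....
..#.##....
####.##...
....#...#.
...##....#
.####...##
#.#.......

Derivation:
Fill (2+0,4+0) = (2,4)
Fill (2+0,4+1) = (2,5)
Fill (2+1,4+1) = (3,5)
Fill (2+1,4+2) = (3,6)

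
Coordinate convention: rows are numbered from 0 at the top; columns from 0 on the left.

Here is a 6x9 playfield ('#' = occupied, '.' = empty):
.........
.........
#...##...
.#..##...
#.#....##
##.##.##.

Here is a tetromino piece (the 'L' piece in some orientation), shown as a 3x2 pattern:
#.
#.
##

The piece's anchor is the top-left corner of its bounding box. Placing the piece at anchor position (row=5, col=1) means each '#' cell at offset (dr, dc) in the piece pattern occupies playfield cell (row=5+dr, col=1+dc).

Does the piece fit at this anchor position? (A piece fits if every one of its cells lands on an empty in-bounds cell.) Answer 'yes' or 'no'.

Check each piece cell at anchor (5, 1):
  offset (0,0) -> (5,1): occupied ('#') -> FAIL
  offset (1,0) -> (6,1): out of bounds -> FAIL
  offset (2,0) -> (7,1): out of bounds -> FAIL
  offset (2,1) -> (7,2): out of bounds -> FAIL
All cells valid: no

Answer: no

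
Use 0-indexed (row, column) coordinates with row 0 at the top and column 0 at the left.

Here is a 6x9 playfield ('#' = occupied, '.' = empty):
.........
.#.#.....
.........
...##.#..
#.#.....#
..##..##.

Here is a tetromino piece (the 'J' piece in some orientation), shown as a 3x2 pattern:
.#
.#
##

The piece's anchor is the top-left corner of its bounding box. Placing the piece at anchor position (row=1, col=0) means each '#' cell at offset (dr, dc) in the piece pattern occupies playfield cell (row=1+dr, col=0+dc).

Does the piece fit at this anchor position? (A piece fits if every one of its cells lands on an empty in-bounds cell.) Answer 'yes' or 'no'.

Check each piece cell at anchor (1, 0):
  offset (0,1) -> (1,1): occupied ('#') -> FAIL
  offset (1,1) -> (2,1): empty -> OK
  offset (2,0) -> (3,0): empty -> OK
  offset (2,1) -> (3,1): empty -> OK
All cells valid: no

Answer: no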